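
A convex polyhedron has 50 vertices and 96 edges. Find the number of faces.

Here V − E + F = 2.
F = 2 − V + E = 2 − 50 + 96 = 48.

48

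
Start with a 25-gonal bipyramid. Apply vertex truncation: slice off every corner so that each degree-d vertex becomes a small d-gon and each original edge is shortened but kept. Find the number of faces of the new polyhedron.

The base solid has V = 27, E = 75, F = 50.
Truncation replaces each original edge-end by a new vertex, so V′ = 2E = 150.
Each original edge survives, and each old vertex of degree d contributes d new edges; summing degrees gives Σd = 2E, so E′ = E + 2E = 3E = 225.
Each original face survives and each original vertex becomes one new face: F′ = F + V = 77.

77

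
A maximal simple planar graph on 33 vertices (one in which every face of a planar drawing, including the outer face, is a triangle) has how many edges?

93

In a plane triangulation 3F = 2E and V − E + F = 2, so E = 3V − 6 = 3·33 − 6 = 93.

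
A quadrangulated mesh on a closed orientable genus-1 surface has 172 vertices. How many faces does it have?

χ = 2 − 2·1 = 0, and every face is a square so 4F = 2E.
V − E + F = 0 with E = 4F/2 gives 172 − (4/2 − 1)·F = 0, so F = 172 and E = 344.

172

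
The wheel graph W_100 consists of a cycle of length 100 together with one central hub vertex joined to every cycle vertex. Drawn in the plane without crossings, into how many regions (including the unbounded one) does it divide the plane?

101

W_100 has V = 100 + 1 = 101 vertices and E = 2·100 = 200 edges.
By Euler's formula F = 2 − V + E = 2 − 101 + 200 = 101.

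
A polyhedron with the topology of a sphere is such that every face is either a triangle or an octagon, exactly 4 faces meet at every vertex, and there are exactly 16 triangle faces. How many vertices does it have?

16

Let x be the number of octagons; then F = 16 + x.
Edge–face incidences: 2E = 3·16 + 8·x = 48 + 8x.
Every vertex has degree 4, so 4V = 2E.
Euler: V − E + F = 2 ⇒ (2E)/4 − E + (16 + x) = 2.
Multiply by 8: 2·(2E) − 4·(2E) + 8·(16 + x) = 16, i.e. 128 + 8x − 2·(48 + 8x) = 16.
Collecting terms: −8x + 32 = 16, so −8x = −16, so x = 2.
Then 2E = 48 + 8·2 = 64, so E = 32, V = 2E/4 = 16, F = 16 + 2 = 18.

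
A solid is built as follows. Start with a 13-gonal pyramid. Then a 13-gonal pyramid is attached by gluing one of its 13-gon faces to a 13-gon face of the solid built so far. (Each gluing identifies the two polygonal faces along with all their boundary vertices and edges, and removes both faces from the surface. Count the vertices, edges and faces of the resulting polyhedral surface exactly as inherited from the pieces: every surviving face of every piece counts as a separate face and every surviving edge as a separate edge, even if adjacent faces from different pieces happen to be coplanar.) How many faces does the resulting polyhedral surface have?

A 13-gonal pyramid: V=14, E=26, F=14.
Attach a 13-gonal pyramid (V=14, E=26, F=14) along a 13-gon: merge 13 vertices and 13 edges, delete both glued faces → V=15, E=39, F=26.
Check: V − E + F = 15 − 39 + 26 = 2.

26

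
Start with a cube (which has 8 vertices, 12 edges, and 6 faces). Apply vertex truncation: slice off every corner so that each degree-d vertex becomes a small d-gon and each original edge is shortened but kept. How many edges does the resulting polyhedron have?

36

Truncation replaces each original edge-end by a new vertex, so V′ = 2E = 24.
Each original edge survives, and each old vertex of degree d contributes d new edges; summing degrees gives Σd = 2E, so E′ = E + 2E = 3E = 36.
Each original face survives and each original vertex becomes one new face: F′ = F + V = 14.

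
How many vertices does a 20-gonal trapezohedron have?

42

The n-trapezohedron (dual of the n-antiprism) has V = 2·20 + 2 = 42, E = 4·20 = 80, F = 2·20 = 40.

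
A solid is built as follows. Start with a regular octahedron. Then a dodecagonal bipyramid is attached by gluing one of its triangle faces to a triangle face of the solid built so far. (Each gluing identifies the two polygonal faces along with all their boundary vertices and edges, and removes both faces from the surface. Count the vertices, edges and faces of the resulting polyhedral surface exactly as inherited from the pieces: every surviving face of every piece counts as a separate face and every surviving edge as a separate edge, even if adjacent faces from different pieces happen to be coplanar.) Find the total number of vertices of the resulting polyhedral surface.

17

A regular octahedron: V=6, E=12, F=8.
Attach a dodecagonal bipyramid (V=14, E=36, F=24) along a 3-gon: merge 3 vertices and 3 edges, delete both glued faces → V=17, E=45, F=30.
Check: V − E + F = 17 − 45 + 30 = 2.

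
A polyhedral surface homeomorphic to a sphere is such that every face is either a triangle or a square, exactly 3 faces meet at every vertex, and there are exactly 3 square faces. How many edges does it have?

Let x be the number of triangles; then F = 3 + x.
Edge–face incidences: 2E = 4·3 + 3·x = 12 + 3x.
Every vertex has degree 3, so 3V = 2E.
Euler: V − E + F = 2 ⇒ (2E)/3 − E + (3 + x) = 2.
Multiply by 6: 2·(2E) − 3·(2E) + 6·(3 + x) = 12, i.e. 18 + 6x − (12 + 3x) = 12.
Collecting terms: 3x + 6 = 12, so 3x = 6, so x = 2.
Then 2E = 12 + 3·2 = 18, so E = 9, V = 2E/3 = 6, F = 3 + 2 = 5.

9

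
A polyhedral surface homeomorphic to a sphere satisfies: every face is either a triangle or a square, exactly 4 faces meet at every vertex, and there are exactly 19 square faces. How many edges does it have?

50

Let x be the number of triangles; then F = 19 + x.
Edge–face incidences: 2E = 4·19 + 3·x = 76 + 3x.
Every vertex has degree 4, so 4V = 2E.
Euler: V − E + F = 2 ⇒ (2E)/4 − E + (19 + x) = 2.
Multiply by 8: 2·(2E) − 4·(2E) + 8·(19 + x) = 16, i.e. 152 + 8x − 2·(76 + 3x) = 16.
Collecting terms: 2x = 16, so x = 8.
Then 2E = 76 + 3·8 = 100, so E = 50, V = 2E/4 = 25, F = 19 + 8 = 27.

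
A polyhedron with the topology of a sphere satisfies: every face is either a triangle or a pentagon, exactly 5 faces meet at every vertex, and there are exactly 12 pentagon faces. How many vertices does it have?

60

Let x be the number of triangles; then F = 12 + x.
Edge–face incidences: 2E = 5·12 + 3·x = 60 + 3x.
Every vertex has degree 5, so 5V = 2E.
Euler: V − E + F = 2 ⇒ (2E)/5 − E + (12 + x) = 2.
Multiply by 10: 2·(2E) − 5·(2E) + 10·(12 + x) = 20, i.e. 120 + 10x − 3·(60 + 3x) = 20.
Collecting terms: x − 60 = 20, so x = 80.
Then 2E = 60 + 3·80 = 300, so E = 150, V = 2E/5 = 60, F = 12 + 80 = 92.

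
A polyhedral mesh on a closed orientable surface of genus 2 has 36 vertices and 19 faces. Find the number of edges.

For a closed orientable surface of genus 2, χ = 2 − 2·2 = -2.
E = V + F − (-2) = 36 + 19 − (-2) = 57.

57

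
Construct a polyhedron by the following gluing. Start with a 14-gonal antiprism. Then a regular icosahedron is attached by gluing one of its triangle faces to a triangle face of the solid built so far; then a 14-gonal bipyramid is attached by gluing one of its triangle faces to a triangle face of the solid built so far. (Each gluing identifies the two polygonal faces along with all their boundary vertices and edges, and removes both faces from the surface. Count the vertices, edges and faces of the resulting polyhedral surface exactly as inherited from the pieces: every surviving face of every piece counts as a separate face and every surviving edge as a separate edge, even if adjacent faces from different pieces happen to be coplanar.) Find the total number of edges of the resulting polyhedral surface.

122

A 14-gonal antiprism: V=28, E=56, F=30.
Attach a regular icosahedron (V=12, E=30, F=20) along a 3-gon: merge 3 vertices and 3 edges, delete both glued faces → V=37, E=83, F=48.
Attach a 14-gonal bipyramid (V=16, E=42, F=28) along a 3-gon: merge 3 vertices and 3 edges, delete both glued faces → V=50, E=122, F=74.
Check: V − E + F = 50 − 122 + 74 = 2.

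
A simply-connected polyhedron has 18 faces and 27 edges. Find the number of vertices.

11

Here V − E + F = 2.
V = 2 + E − F = 2 + 27 − 18 = 11.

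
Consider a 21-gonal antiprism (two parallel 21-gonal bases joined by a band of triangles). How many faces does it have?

An antiprism on an n-gon has two n-gon caps and 2n triangles: V = 2·21 = 42, E = 4·21 = 84, F = 2·21 + 2 = 44.
Check: V − E + F = 42 − 84 + 44 = 2.

44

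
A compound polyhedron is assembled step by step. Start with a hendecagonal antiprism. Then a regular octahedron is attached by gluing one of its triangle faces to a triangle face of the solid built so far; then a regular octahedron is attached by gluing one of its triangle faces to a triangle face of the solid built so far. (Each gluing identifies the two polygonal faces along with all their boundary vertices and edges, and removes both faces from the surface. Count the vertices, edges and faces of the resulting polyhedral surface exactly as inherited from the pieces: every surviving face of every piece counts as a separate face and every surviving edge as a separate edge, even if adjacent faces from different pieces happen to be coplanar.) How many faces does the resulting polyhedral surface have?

36

A hendecagonal antiprism: V=22, E=44, F=24.
Attach a regular octahedron (V=6, E=12, F=8) along a 3-gon: merge 3 vertices and 3 edges, delete both glued faces → V=25, E=53, F=30.
Attach a regular octahedron (V=6, E=12, F=8) along a 3-gon: merge 3 vertices and 3 edges, delete both glued faces → V=28, E=62, F=36.
Check: V − E + F = 28 − 62 + 36 = 2.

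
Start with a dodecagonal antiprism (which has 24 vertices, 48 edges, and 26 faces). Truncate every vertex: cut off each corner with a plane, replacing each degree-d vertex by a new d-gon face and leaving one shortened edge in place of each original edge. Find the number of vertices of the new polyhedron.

Truncation replaces each original edge-end by a new vertex, so V′ = 2E = 96.
Each original edge survives, and each old vertex of degree d contributes d new edges; summing degrees gives Σd = 2E, so E′ = E + 2E = 3E = 144.
Each original face survives and each original vertex becomes one new face: F′ = F + V = 50.

96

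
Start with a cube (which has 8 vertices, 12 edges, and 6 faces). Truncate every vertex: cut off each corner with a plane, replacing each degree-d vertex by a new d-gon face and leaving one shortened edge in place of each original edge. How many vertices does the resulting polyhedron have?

Truncation replaces each original edge-end by a new vertex, so V′ = 2E = 24.
Each original edge survives, and each old vertex of degree d contributes d new edges; summing degrees gives Σd = 2E, so E′ = E + 2E = 3E = 36.
Each original face survives and each original vertex becomes one new face: F′ = F + V = 14.

24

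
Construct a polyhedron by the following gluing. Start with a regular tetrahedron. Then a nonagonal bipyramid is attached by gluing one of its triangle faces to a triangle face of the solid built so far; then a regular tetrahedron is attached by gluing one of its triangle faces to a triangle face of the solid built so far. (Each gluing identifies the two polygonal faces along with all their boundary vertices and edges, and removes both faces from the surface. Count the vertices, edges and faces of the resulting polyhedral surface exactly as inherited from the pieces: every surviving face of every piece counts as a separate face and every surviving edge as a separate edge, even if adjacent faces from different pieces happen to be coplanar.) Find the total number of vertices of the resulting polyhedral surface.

A regular tetrahedron: V=4, E=6, F=4.
Attach a nonagonal bipyramid (V=11, E=27, F=18) along a 3-gon: merge 3 vertices and 3 edges, delete both glued faces → V=12, E=30, F=20.
Attach a regular tetrahedron (V=4, E=6, F=4) along a 3-gon: merge 3 vertices and 3 edges, delete both glued faces → V=13, E=33, F=22.
Check: V − E + F = 13 − 33 + 22 = 2.

13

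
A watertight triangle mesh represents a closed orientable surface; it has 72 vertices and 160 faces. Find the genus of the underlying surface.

5

Every face is a triangle, so 2E = 3·160 = 480, giving E = 240.
χ = V − E + F = 72 − 240 + 160 = -8.
For a closed orientable surface χ = 2 − 2g, so g = (2 − (-8))/2 = 5.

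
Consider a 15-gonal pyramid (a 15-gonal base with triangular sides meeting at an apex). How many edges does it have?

30

A pyramid on an n-gon base has one n-gon and n triangles: V = 15 + 1 = 16, E = 2·15 = 30, F = 15 + 1 = 16.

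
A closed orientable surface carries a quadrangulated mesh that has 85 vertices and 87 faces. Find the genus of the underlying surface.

2

Every face is a square, so 2E = 4·87 = 348, giving E = 174.
χ = V − E + F = 85 − 174 + 87 = -2.
For a closed orientable surface χ = 2 − 2g, so g = (2 − (-2))/2 = 2.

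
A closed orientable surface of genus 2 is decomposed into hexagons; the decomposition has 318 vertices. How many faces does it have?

160

χ = 2 − 2·2 = -2, and every face is a hexagon so 6F = 2E.
V − E + F = -2 with E = 6F/2 gives 318 − (6/2 − 1)·F = -2, so F = 160 and E = 480.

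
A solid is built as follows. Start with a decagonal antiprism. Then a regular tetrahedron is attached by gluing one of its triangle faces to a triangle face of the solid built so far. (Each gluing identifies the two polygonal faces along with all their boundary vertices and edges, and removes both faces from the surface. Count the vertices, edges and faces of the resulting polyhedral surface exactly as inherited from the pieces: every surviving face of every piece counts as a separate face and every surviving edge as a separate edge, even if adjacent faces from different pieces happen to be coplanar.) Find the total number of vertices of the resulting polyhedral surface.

A decagonal antiprism: V=20, E=40, F=22.
Attach a regular tetrahedron (V=4, E=6, F=4) along a 3-gon: merge 3 vertices and 3 edges, delete both glued faces → V=21, E=43, F=24.
Check: V − E + F = 21 − 43 + 24 = 2.

21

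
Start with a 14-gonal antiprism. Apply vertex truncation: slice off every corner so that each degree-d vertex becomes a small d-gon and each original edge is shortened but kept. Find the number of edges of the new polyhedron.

168

The base solid has V = 28, E = 56, F = 30.
Truncation replaces each original edge-end by a new vertex, so V′ = 2E = 112.
Each original edge survives, and each old vertex of degree d contributes d new edges; summing degrees gives Σd = 2E, so E′ = E + 2E = 3E = 168.
Each original face survives and each original vertex becomes one new face: F′ = F + V = 58.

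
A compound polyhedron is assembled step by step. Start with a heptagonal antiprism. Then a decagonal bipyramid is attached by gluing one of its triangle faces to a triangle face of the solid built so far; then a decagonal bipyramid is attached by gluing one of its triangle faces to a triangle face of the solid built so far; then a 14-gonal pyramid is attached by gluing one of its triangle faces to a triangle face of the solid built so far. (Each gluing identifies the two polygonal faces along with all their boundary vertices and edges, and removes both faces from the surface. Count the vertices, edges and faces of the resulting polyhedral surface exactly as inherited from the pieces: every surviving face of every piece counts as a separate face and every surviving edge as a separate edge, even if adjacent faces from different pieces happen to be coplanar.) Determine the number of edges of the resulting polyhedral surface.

A heptagonal antiprism: V=14, E=28, F=16.
Attach a decagonal bipyramid (V=12, E=30, F=20) along a 3-gon: merge 3 vertices and 3 edges, delete both glued faces → V=23, E=55, F=34.
Attach a decagonal bipyramid (V=12, E=30, F=20) along a 3-gon: merge 3 vertices and 3 edges, delete both glued faces → V=32, E=82, F=52.
Attach a 14-gonal pyramid (V=15, E=28, F=15) along a 3-gon: merge 3 vertices and 3 edges, delete both glued faces → V=44, E=107, F=65.
Check: V − E + F = 44 − 107 + 65 = 2.

107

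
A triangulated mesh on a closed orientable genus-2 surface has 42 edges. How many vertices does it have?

χ = 2 − 2·2 = -2, and every face is a triangle so 3F = 2E.
F = 2E/3 = 28. Then V = -2 + E − F = -2 + 42 − 28 = 12.

12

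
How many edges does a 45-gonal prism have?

135

A prism on an n-gon has two n-gon bases and n rectangular sides: V = 2·45 = 90, E = 3·45 = 135, F = 45 + 2 = 47.
Check: V − E + F = 90 − 135 + 47 = 2.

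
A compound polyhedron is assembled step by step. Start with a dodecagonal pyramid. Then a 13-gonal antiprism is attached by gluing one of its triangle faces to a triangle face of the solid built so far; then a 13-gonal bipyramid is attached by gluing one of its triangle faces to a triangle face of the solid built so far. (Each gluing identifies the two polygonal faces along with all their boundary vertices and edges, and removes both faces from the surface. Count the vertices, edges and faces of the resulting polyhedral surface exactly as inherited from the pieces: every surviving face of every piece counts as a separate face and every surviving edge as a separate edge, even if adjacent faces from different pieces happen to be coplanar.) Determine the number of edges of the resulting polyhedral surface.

109

A dodecagonal pyramid: V=13, E=24, F=13.
Attach a 13-gonal antiprism (V=26, E=52, F=28) along a 3-gon: merge 3 vertices and 3 edges, delete both glued faces → V=36, E=73, F=39.
Attach a 13-gonal bipyramid (V=15, E=39, F=26) along a 3-gon: merge 3 vertices and 3 edges, delete both glued faces → V=48, E=109, F=63.
Check: V − E + F = 48 − 109 + 63 = 2.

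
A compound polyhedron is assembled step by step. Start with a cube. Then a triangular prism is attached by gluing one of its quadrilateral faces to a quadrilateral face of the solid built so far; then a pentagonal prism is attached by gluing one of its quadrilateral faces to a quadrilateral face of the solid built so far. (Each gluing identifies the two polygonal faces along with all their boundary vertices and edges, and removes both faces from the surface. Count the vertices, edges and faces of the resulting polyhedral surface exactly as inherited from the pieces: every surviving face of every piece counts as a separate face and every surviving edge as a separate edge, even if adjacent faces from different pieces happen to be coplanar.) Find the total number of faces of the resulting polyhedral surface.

14

A cube: V=8, E=12, F=6.
Attach a triangular prism (V=6, E=9, F=5) along a 4-gon: merge 4 vertices and 4 edges, delete both glued faces → V=10, E=17, F=9.
Attach a pentagonal prism (V=10, E=15, F=7) along a 4-gon: merge 4 vertices and 4 edges, delete both glued faces → V=16, E=28, F=14.
Check: V − E + F = 16 − 28 + 14 = 2.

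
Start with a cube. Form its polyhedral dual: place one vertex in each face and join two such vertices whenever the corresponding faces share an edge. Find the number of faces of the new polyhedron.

8

The base solid has V = 8, E = 12, F = 6.
The dual swaps V and F and preserves E: V′ = F = 6, E′ = E = 12, F′ = V = 8.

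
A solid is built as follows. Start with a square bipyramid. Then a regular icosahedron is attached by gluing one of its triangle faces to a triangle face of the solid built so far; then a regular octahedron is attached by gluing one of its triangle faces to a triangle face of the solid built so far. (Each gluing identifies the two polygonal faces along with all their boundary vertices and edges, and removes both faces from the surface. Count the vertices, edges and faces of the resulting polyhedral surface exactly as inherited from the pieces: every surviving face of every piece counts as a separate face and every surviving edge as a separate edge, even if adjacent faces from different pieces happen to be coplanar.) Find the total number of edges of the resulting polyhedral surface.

A square bipyramid: V=6, E=12, F=8.
Attach a regular icosahedron (V=12, E=30, F=20) along a 3-gon: merge 3 vertices and 3 edges, delete both glued faces → V=15, E=39, F=26.
Attach a regular octahedron (V=6, E=12, F=8) along a 3-gon: merge 3 vertices and 3 edges, delete both glued faces → V=18, E=48, F=32.
Check: V − E + F = 18 − 48 + 32 = 2.

48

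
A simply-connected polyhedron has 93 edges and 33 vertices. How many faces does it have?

62

Here V − E + F = 2.
F = 2 − V + E = 2 − 33 + 93 = 62.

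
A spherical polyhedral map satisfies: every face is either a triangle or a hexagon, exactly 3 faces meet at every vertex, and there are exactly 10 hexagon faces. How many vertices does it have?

Let x be the number of triangles; then F = 10 + x.
Edge–face incidences: 2E = 6·10 + 3·x = 60 + 3x.
Every vertex has degree 3, so 3V = 2E.
Euler: V − E + F = 2 ⇒ (2E)/3 − E + (10 + x) = 2.
Multiply by 6: 2·(2E) − 3·(2E) + 6·(10 + x) = 12, i.e. 60 + 6x − (60 + 3x) = 12.
Collecting terms: 3x = 12, so x = 4.
Then 2E = 60 + 3·4 = 72, so E = 36, V = 2E/3 = 24, F = 10 + 4 = 14.

24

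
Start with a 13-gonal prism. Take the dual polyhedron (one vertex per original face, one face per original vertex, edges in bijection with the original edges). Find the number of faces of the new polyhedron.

The base solid has V = 26, E = 39, F = 15.
The dual swaps V and F and preserves E: V′ = F = 15, E′ = E = 39, F′ = V = 26.

26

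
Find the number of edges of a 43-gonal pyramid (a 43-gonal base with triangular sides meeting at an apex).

86

A pyramid on an n-gon base has one n-gon and n triangles: V = 43 + 1 = 44, E = 2·43 = 86, F = 43 + 1 = 44.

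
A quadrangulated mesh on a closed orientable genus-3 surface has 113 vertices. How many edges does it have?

234

χ = 2 − 2·3 = -4, and every face is a square so 4F = 2E.
V − E + F = -4 with E = 4F/2 gives 113 − (4/2 − 1)·F = -4, so F = 117 and E = 234.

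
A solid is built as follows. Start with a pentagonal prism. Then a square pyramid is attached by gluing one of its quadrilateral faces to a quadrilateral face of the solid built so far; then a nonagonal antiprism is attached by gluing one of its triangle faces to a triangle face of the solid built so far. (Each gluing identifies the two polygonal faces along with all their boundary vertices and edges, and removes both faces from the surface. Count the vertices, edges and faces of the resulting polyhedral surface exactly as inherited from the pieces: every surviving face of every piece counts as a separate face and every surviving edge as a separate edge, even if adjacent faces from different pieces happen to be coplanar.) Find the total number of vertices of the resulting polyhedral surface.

26

A pentagonal prism: V=10, E=15, F=7.
Attach a square pyramid (V=5, E=8, F=5) along a 4-gon: merge 4 vertices and 4 edges, delete both glued faces → V=11, E=19, F=10.
Attach a nonagonal antiprism (V=18, E=36, F=20) along a 3-gon: merge 3 vertices and 3 edges, delete both glued faces → V=26, E=52, F=28.
Check: V − E + F = 26 − 52 + 28 = 2.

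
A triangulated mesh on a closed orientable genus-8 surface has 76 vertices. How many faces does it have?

180

χ = 2 − 2·8 = -14, and every face is a triangle so 3F = 2E.
V − E + F = -14 with E = 3F/2 gives 76 − (3/2 − 1)·F = -14, so F = 180 and E = 270.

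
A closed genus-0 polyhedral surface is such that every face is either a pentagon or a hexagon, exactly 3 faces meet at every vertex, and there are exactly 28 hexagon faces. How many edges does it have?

Let x be the number of pentagons; then F = 28 + x.
Edge–face incidences: 2E = 6·28 + 5·x = 168 + 5x.
Every vertex has degree 3, so 3V = 2E.
Euler: V − E + F = 2 ⇒ (2E)/3 − E + (28 + x) = 2.
Multiply by 6: 2·(2E) − 3·(2E) + 6·(28 + x) = 12, i.e. 168 + 6x − (168 + 5x) = 12.
Collecting terms: x = 12.
Then 2E = 168 + 5·12 = 228, so E = 114, V = 2E/3 = 76, F = 28 + 12 = 40.

114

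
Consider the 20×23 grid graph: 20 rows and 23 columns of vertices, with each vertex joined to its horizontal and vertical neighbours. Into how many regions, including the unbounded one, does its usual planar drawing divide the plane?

The grid has V = 20·23 = 460 vertices and E = 20·22 + 23·19 = 877 edges.
F = 2 − V + E = 2 − 460 + 877 = 419.

419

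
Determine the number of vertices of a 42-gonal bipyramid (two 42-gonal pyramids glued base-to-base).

A bipyramid over an n-gon has 2n triangular faces and n + 2 vertices: V = 42 + 2 = 44, E = 3·42 = 126, F = 2·42 = 84.
Check: V − E + F = 44 − 126 + 84 = 2.

44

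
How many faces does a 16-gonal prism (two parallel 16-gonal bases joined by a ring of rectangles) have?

A prism on an n-gon has two n-gon bases and n rectangular sides: V = 2·16 = 32, E = 3·16 = 48, F = 16 + 2 = 18.

18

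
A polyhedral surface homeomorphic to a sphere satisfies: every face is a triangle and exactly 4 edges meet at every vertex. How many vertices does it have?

Each face has 3 edges and each edge borders two faces, so 2E = 3F.
Each vertex has degree 4, so 4V = 2E and hence V = 3F/4.
Euler: V − E + F = 2 ⇒ (3F/4) − (3F/2) + F = 2.
Multiply by 8: (6 − 12 + 8)F = 16, i.e. 2F = 16.
So F = 8, E = 3·8/2 = 12, V = 3·8/4 = 6.

6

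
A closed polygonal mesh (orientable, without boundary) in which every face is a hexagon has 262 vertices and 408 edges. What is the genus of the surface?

6

Every face is a hexagon and each edge borders two faces, so 6F = 2·408, giving F = 136.
χ = V − E + F = 262 − 408 + 136 = -10.
For a closed orientable surface χ = 2 − 2g, so g = (2 − (-10))/2 = 6.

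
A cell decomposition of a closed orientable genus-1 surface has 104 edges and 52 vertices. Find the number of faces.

For a closed orientable surface of genus 1, χ = 2 − 2·1 = 0.
F = 0 − V + E = 0 − 52 + 104 = 52.

52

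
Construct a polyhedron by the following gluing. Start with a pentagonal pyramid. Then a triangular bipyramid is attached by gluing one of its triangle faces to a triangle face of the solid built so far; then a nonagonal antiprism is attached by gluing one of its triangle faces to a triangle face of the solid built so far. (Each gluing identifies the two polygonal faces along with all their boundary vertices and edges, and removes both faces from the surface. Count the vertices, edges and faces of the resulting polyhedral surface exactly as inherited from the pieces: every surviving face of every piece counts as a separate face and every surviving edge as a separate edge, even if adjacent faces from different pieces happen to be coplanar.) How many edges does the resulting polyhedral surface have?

49

A pentagonal pyramid: V=6, E=10, F=6.
Attach a triangular bipyramid (V=5, E=9, F=6) along a 3-gon: merge 3 vertices and 3 edges, delete both glued faces → V=8, E=16, F=10.
Attach a nonagonal antiprism (V=18, E=36, F=20) along a 3-gon: merge 3 vertices and 3 edges, delete both glued faces → V=23, E=49, F=28.
Check: V − E + F = 23 − 49 + 28 = 2.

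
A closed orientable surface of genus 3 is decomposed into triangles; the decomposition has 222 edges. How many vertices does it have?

70

χ = 2 − 2·3 = -4, and every face is a triangle so 3F = 2E.
F = 2E/3 = 148. Then V = -4 + E − F = -4 + 222 − 148 = 70.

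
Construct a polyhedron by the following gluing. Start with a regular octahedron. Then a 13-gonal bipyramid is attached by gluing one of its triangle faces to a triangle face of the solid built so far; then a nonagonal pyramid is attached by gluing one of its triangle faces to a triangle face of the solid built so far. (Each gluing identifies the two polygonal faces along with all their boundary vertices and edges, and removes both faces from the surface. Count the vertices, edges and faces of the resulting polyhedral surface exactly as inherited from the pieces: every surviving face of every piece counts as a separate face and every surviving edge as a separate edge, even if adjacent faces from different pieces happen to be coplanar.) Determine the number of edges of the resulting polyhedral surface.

63

A regular octahedron: V=6, E=12, F=8.
Attach a 13-gonal bipyramid (V=15, E=39, F=26) along a 3-gon: merge 3 vertices and 3 edges, delete both glued faces → V=18, E=48, F=32.
Attach a nonagonal pyramid (V=10, E=18, F=10) along a 3-gon: merge 3 vertices and 3 edges, delete both glued faces → V=25, E=63, F=40.
Check: V − E + F = 25 − 63 + 40 = 2.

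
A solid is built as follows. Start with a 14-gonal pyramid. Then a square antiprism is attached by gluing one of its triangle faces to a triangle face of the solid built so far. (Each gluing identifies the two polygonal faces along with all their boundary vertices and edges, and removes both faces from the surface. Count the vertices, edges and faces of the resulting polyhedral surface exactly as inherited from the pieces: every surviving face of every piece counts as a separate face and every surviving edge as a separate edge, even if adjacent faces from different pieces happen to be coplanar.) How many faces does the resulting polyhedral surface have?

A 14-gonal pyramid: V=15, E=28, F=15.
Attach a square antiprism (V=8, E=16, F=10) along a 3-gon: merge 3 vertices and 3 edges, delete both glued faces → V=20, E=41, F=23.
Check: V − E + F = 20 − 41 + 23 = 2.

23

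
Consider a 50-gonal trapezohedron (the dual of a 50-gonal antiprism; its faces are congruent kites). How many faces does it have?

The n-trapezohedron (dual of the n-antiprism) has V = 2·50 + 2 = 102, E = 4·50 = 200, F = 2·50 = 100.

100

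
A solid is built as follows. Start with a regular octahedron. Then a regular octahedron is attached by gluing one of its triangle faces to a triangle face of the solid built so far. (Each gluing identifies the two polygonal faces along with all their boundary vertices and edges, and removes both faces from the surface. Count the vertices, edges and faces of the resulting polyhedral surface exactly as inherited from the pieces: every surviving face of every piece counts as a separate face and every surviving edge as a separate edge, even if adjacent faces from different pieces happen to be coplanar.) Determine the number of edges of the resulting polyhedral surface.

A regular octahedron: V=6, E=12, F=8.
Attach a regular octahedron (V=6, E=12, F=8) along a 3-gon: merge 3 vertices and 3 edges, delete both glued faces → V=9, E=21, F=14.
Check: V − E + F = 9 − 21 + 14 = 2.

21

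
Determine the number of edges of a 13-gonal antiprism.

52

An antiprism on an n-gon has two n-gon caps and 2n triangles: V = 2·13 = 26, E = 4·13 = 52, F = 2·13 + 2 = 28.
Check: V − E + F = 26 − 52 + 28 = 2.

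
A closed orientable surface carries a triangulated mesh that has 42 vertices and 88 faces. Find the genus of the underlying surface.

Every face is a triangle, so 2E = 3·88 = 264, giving E = 132.
χ = V − E + F = 42 − 132 + 88 = -2.
For a closed orientable surface χ = 2 − 2g, so g = (2 − (-2))/2 = 2.

2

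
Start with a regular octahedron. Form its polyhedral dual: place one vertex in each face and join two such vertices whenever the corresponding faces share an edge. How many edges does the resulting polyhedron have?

The base solid has V = 6, E = 12, F = 8.
The dual swaps V and F and preserves E: V′ = F = 8, E′ = E = 12, F′ = V = 6.

12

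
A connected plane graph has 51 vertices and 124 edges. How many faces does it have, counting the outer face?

Euler's formula for a connected plane graph: V − E + F = 2, so F = 2 − 51 + 124 = 75.

75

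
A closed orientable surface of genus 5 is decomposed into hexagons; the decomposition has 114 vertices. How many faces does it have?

61

χ = 2 − 2·5 = -8, and every face is a hexagon so 6F = 2E.
V − E + F = -8 with E = 6F/2 gives 114 − (6/2 − 1)·F = -8, so F = 61 and E = 183.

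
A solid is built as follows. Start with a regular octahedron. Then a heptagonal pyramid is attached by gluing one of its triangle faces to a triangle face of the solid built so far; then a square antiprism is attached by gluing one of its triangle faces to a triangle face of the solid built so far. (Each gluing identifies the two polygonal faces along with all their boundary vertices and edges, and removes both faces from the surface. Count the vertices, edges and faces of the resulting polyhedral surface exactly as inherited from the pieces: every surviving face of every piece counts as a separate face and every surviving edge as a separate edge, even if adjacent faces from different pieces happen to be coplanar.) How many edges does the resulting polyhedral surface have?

36

A regular octahedron: V=6, E=12, F=8.
Attach a heptagonal pyramid (V=8, E=14, F=8) along a 3-gon: merge 3 vertices and 3 edges, delete both glued faces → V=11, E=23, F=14.
Attach a square antiprism (V=8, E=16, F=10) along a 3-gon: merge 3 vertices and 3 edges, delete both glued faces → V=16, E=36, F=22.
Check: V − E + F = 16 − 36 + 22 = 2.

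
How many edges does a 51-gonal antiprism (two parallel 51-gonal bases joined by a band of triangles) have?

204

An antiprism on an n-gon has two n-gon caps and 2n triangles: V = 2·51 = 102, E = 4·51 = 204, F = 2·51 + 2 = 104.
Check: V − E + F = 102 − 204 + 104 = 2.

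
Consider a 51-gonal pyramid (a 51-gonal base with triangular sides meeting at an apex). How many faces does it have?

A pyramid on an n-gon base has one n-gon and n triangles: V = 51 + 1 = 52, E = 2·51 = 102, F = 51 + 1 = 52.
Check: V − E + F = 52 − 102 + 52 = 2.

52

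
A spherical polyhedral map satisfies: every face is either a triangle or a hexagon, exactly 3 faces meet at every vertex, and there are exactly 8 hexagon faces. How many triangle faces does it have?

Let x be the number of triangles; then F = 8 + x.
Edge–face incidences: 2E = 6·8 + 3·x = 48 + 3x.
Every vertex has degree 3, so 3V = 2E.
Euler: V − E + F = 2 ⇒ (2E)/3 − E + (8 + x) = 2.
Multiply by 6: 2·(2E) − 3·(2E) + 6·(8 + x) = 12, i.e. 48 + 6x − (48 + 3x) = 12.
Collecting terms: 3x = 12, so x = 4.
Then 2E = 48 + 3·4 = 60, so E = 30, V = 2E/3 = 20, F = 8 + 4 = 12.

4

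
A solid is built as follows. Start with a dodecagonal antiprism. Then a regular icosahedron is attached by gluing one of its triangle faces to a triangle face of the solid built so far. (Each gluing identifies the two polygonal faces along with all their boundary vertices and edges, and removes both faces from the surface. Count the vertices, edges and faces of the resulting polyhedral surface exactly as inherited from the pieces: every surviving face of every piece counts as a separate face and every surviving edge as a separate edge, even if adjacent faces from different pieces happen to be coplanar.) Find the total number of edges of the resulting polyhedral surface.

75

A dodecagonal antiprism: V=24, E=48, F=26.
Attach a regular icosahedron (V=12, E=30, F=20) along a 3-gon: merge 3 vertices and 3 edges, delete both glued faces → V=33, E=75, F=44.
Check: V − E + F = 33 − 75 + 44 = 2.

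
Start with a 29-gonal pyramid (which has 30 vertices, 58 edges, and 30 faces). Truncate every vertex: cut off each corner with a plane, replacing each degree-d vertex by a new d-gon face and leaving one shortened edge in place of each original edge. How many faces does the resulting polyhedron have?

Truncation replaces each original edge-end by a new vertex, so V′ = 2E = 116.
Each original edge survives, and each old vertex of degree d contributes d new edges; summing degrees gives Σd = 2E, so E′ = E + 2E = 3E = 174.
Each original face survives and each original vertex becomes one new face: F′ = F + V = 60.

60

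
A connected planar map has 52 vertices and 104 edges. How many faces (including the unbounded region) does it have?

54

Euler's formula for a connected plane graph: V − E + F = 2, so F = 2 − 52 + 104 = 54.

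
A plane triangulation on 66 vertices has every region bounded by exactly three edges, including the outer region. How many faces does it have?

128

In a plane triangulation 3F = 2E and V − E + F = 2, so F = 2V − 4 = 2·66 − 4 = 128.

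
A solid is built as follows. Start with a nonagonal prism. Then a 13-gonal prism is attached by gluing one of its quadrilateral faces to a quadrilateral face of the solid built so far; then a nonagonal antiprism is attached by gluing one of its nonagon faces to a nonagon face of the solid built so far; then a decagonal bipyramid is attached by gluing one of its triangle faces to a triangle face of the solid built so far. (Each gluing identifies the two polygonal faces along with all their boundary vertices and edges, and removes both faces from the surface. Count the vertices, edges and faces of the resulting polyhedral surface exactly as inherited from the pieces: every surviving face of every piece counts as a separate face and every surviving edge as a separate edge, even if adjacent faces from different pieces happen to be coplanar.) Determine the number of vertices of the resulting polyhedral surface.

58

A nonagonal prism: V=18, E=27, F=11.
Attach a 13-gonal prism (V=26, E=39, F=15) along a 4-gon: merge 4 vertices and 4 edges, delete both glued faces → V=40, E=62, F=24.
Attach a nonagonal antiprism (V=18, E=36, F=20) along a 9-gon: merge 9 vertices and 9 edges, delete both glued faces → V=49, E=89, F=42.
Attach a decagonal bipyramid (V=12, E=30, F=20) along a 3-gon: merge 3 vertices and 3 edges, delete both glued faces → V=58, E=116, F=60.
Check: V − E + F = 58 − 116 + 60 = 2.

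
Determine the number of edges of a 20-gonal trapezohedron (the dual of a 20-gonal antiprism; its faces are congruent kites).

The n-trapezohedron (dual of the n-antiprism) has V = 2·20 + 2 = 42, E = 4·20 = 80, F = 2·20 = 40.

80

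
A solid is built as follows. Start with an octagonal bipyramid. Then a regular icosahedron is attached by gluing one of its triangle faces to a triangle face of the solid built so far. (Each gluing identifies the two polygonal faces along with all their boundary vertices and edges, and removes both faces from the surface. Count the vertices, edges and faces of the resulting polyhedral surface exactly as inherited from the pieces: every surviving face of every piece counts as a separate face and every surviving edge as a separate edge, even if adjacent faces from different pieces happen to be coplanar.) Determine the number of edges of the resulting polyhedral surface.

An octagonal bipyramid: V=10, E=24, F=16.
Attach a regular icosahedron (V=12, E=30, F=20) along a 3-gon: merge 3 vertices and 3 edges, delete both glued faces → V=19, E=51, F=34.
Check: V − E + F = 19 − 51 + 34 = 2.

51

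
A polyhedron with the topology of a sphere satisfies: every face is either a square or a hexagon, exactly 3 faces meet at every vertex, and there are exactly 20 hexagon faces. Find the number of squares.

Let x be the number of squares; then F = 20 + x.
Edge–face incidences: 2E = 6·20 + 4·x = 120 + 4x.
Every vertex has degree 3, so 3V = 2E.
Euler: V − E + F = 2 ⇒ (2E)/3 − E + (20 + x) = 2.
Multiply by 6: 2·(2E) − 3·(2E) + 6·(20 + x) = 12, i.e. 120 + 6x − (120 + 4x) = 12.
Collecting terms: 2x = 12, so x = 6.
Then 2E = 120 + 4·6 = 144, so E = 72, V = 2E/3 = 48, F = 20 + 6 = 26.

6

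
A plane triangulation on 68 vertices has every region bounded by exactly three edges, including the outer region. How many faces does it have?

132

In a plane triangulation 3F = 2E and V − E + F = 2, so F = 2V − 4 = 2·68 − 4 = 132.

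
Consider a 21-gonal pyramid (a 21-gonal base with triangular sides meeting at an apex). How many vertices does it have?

22

A pyramid on an n-gon base has one n-gon and n triangles: V = 21 + 1 = 22, E = 2·21 = 42, F = 21 + 1 = 22.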